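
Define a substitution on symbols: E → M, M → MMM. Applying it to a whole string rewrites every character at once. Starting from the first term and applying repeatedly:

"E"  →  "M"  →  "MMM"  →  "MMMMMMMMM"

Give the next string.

Apply φ to MMMMMMMMM symbol by symbol: M→MMM, M→MMM, M→MMM, M→MMM, M→MMM, M→MMM, M→MMM, M→MMM, M→MMM; joined: MMM MMM MMM MMM MMM MMM MMM MMM MMM.

MMMMMMMMMMMMMMMMMMMMMMMMMMM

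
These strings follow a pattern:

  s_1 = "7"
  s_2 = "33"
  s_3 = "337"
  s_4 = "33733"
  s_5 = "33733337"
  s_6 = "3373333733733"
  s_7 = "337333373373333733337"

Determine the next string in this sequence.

3373333733733337333373373333733733

This is a Fibonacci-style word recurrence s(k) = s(k−1)·s(k−2): e.g. 33·7 = 337.
The next term joins 337333373373333733337 and 3373333733733.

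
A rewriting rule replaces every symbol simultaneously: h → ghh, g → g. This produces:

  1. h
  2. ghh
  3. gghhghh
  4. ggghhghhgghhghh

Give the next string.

Rewriting the 15 symbols of ggghhghhgghhghh one by one yields g g g ghh ghh g ghh ghh g g ghh ghh g ghh ghh; concatenated:

gggghhghhgghhghhggghhghhgghhghh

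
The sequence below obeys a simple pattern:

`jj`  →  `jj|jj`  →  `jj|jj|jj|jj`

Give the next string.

Each string is two copies of the previous one joined by '|'.
Doubling jj|jj|jj|jj with '|' between the halves:

jj|jj|jj|jj|jj|jj|jj|jj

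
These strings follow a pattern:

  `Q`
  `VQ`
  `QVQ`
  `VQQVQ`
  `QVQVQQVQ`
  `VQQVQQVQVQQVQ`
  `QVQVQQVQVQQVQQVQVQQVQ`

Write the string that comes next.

Each term (from the third on) is the two preceding terms concatenated in order: term 3 = Q·VQ = QVQ.
The next term joins VQQVQQVQVQQVQ and QVQVQQVQVQQVQQVQVQQVQ.

VQQVQQVQVQQVQQVQVQQVQVQQVQQVQVQQVQ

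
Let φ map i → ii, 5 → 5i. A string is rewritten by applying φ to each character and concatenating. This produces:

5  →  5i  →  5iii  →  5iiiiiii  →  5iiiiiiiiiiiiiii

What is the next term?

Rewriting the 16 symbols of 5iiiiiiiiiiiiiii one by one yields 5i ii ii ii ii ii ii ii ii ii ii ii ii ii ii ii; concatenated:

5iiiiiiiiiiiiiiiiiiiiiiiiiiiiiii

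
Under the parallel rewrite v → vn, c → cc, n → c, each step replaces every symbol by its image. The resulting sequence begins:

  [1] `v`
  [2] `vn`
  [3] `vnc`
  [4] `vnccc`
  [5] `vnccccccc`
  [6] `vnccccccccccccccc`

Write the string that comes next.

vnccccccccccccccccccccccccccccccc

Replace each of the 17 characters of vnccccccccccccccc in place — vn c cc cc cc cc cc cc cc cc cc cc cc cc cc cc cc — and concatenate.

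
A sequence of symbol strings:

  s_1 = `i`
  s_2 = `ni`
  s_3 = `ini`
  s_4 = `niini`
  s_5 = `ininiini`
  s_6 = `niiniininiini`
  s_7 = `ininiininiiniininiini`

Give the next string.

From term 3 onward, concatenate the second-to-last term with the last: i·ni = ini, ni·ini = niini, …
So term 8 is niiniininiini·ininiininiiniininiini.

niiniininiiniininiininiiniininiini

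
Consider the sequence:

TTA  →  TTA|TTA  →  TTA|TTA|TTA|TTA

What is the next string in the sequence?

Every step duplicates the string with '|' between the halves.
So the next term is two copies of TTA|TTA|TTA|TTA with '|' between the halves.

TTA|TTA|TTA|TTA|TTA|TTA|TTA|TTA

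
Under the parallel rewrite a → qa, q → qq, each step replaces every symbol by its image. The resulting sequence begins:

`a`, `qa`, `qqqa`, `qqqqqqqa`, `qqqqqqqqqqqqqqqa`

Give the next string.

φ(qqqqqqqqqqqqqqqa) expands symbol-by-symbol to qq qq qq qq qq qq qq qq qq qq qq qq qq qq qq qa; joining the 16 pieces gives the next term.

qqqqqqqqqqqqqqqqqqqqqqqqqqqqqqqa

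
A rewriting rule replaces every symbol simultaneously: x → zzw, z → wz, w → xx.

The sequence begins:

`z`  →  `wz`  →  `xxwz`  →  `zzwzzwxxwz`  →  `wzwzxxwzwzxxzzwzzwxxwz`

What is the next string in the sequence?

Rewriting the 22 symbols of wzwzxxwzwzxxzzwzzwxxwz one by one yields xx wz xx wz zzw zzw xx wz xx wz zzw zzw wz wz xx wz wz xx zzw zzw xx wz; concatenated:

xxwzxxwzzzwzzwxxwzxxwzzzwzzwwzwzxxwzwzxxzzwzzwxxwz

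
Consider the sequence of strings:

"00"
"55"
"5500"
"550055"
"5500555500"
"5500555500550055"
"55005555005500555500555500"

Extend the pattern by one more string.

550055550055005555005555005500555500550055

Each term (from the third on) is the previous term followed by the one before it: term 3 = 55·00 = 5500.
Continuing: 55005555005500555500555500 · 5500555500550055 gives term 8.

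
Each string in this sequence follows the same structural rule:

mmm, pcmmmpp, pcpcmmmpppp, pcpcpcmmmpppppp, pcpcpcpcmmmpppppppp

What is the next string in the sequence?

Each term wraps the previous one in pc on the left and pp on the right.
So the next term is pc·pcpcpcpcmmmpppppppp·pp.

pcpcpcpcpcmmmpppppppppp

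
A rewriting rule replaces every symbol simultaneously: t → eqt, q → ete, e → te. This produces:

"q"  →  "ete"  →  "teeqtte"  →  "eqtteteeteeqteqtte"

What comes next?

Rewriting the 18 symbols of eqtteteeteeqteqtte one by one yields te ete eqt eqt te eqt te te eqt te te ete eqt te ete eqt eqt te; concatenated:

teeteeqteqtteeqtteteeqtteteeteeqtteeteeqteqtte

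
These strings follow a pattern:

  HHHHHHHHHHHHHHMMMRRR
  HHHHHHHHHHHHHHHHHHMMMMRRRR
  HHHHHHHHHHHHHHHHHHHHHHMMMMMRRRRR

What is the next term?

Each string has the form H^{4n+2} M^{n} R^{n}, where the shown terms are n = 3, 4, 5.
For the next term, n = 6, so the run lengths are 26, 6, 6.

HHHHHHHHHHHHHHHHHHHHHHHHHHMMMMMMRRRRRR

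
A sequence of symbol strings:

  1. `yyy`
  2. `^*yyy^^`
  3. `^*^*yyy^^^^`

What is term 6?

s(k+1) = ^*·s(k)·^^, so each term gains ^* as a prefix and ^^ as a suffix.
From ^*^*yyy^^^^, 3 further steps: ^*^*yyy^^^^ → ^*^*^*yyy^^^^^^ → ^*^*^*^*yyy^^^^^^^^ → (answer).

^*^*^*^*^*yyy^^^^^^^^^^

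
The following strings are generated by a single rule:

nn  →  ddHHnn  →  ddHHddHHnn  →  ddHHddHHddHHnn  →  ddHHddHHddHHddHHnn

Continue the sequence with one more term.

ddHHddHHddHHddHHddHHnn

Each term is the previous one with ddHH prepended.
One more step from ddHHddHHddHHddHHnn gives the answer.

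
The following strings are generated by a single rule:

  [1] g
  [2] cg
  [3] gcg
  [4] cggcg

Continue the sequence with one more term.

gcgcggcg

Each term (from the third on) is the two preceding terms concatenated in order: term 3 = g·cg = gcg.
So term 5 is gcg·cggcg.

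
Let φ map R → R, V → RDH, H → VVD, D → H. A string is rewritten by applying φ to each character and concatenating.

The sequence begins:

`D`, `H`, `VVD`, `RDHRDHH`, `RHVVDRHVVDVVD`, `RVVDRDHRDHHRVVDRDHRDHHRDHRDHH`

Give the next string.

φ(RVVDRDHRDHHRVVDRDHRDHHRDHRDHH) expands symbol-by-symbol to R RDH RDH H R H VVD R H VVD VVD R RDH RDH H R H VVD R H VVD VVD R H VVD R H VVD VVD; joining the 29 pieces gives the next term.

RRDHRDHHRHVVDRHVVDVVDRRDHRDHHRHVVDRHVVDVVDRHVVDRHVVDVVD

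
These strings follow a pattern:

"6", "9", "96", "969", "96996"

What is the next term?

96996969

From term 3 onward, concatenate the last term with the second-to-last: 9·6 = 96, 96·9 = 969, …
Continuing: 96996 · 969 gives term 6.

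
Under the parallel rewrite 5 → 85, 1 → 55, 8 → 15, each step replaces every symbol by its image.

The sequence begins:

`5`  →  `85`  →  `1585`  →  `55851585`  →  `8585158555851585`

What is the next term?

15851585558515858585158555851585

Applying the rule to each of the 16 symbols of 8585158555851585 gives the pieces 15 85 15 85 55 85 15 85 85 85 15 85 55 85 15 85, which concatenate to the answer.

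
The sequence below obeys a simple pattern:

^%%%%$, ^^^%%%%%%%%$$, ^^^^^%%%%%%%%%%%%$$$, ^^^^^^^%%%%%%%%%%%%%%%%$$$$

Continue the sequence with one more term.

^^^^^^^^^%%%%%%%%%%%%%%%%%%%%$$$$$

Each string has the form ^^{2n-1} %^{4n} $^{n} (n = 1, 2, …).
At n = 5 the blocks have lengths 9, 20, 5.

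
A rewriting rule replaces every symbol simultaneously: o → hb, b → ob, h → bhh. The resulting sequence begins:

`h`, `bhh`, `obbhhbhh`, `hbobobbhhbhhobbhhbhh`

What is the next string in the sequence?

Applying the rule to each of the 20 symbols of hbobobbhhbhhobbhhbhh gives the pieces bhh ob hb ob hb ob ob bhh bhh ob bhh bhh hb ob ob bhh bhh ob bhh bhh, which concatenate to the answer.

bhhobhbobhbobobbhhbhhobbhhbhhhbobobbhhbhhobbhhbhh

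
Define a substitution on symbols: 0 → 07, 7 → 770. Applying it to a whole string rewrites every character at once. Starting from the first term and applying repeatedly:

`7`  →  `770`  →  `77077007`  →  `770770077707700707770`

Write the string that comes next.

7707700777077007077707707700777077007077700777077077007

φ(770770077707700707770) expands symbol-by-symbol to 770 770 07 770 770 07 07 770 770 770 07 770 770 07 07 770 07 770 770 770 07; joining the 21 pieces gives the next term.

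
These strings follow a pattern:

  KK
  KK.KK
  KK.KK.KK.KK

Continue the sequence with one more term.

KK.KK.KK.KK.KK.KK.KK.KK

Each string is two copies of the previous one joined by '.'.
So the next term is two copies of KK.KK.KK.KK with '.' between the halves.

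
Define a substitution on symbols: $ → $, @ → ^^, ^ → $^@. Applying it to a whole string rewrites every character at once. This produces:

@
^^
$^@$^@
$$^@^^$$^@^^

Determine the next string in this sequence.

$$$^@^^$^@$^@$$$^@^^$^@$^@

Expanding $$^@^^$$^@^^: $→$, $→$, ^→$^@, @→^^, ^→$^@, ^→$^@, $→$, $→$, ^→$^@, @→^^, ^→$^@, ^→$^@. Concatenated: $ $ $^@ ^^ $^@ $^@ $ $ $^@ ^^ $^@ $^@.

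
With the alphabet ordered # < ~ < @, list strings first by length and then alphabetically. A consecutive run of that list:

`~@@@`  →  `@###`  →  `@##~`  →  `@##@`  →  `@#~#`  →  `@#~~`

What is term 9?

@#@~

Continuing the enumeration 3 steps past @#~~: @#~~ → @#~@ → @#@# → (answer).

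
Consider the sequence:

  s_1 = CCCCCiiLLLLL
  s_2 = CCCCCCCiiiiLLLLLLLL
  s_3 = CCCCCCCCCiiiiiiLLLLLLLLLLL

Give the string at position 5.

Term n consists of 2n+1 C's, followed by 2n-2 i's, followed by 3n-1 L's, where the shown terms are n = 2, 3, 4.
For term 5, n = 6, so the run lengths are 13, 10, 17.

CCCCCCCCCCCCCiiiiiiiiiiLLLLLLLLLLLLLLLLL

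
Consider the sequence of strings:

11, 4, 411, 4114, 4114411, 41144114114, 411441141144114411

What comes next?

From term 3 onward, concatenate the last term with the second-to-last: 4·11 = 411, 411·4 = 4114, …
So term 8 is 411441141144114411·41144114114.

41144114114411441141144114114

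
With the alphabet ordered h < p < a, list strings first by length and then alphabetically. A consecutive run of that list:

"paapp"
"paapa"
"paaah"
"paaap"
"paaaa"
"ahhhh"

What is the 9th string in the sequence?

Advancing 3 positions from ahhhh through ahhhh → ahhhp → ahhha reaches term 9.

ahhph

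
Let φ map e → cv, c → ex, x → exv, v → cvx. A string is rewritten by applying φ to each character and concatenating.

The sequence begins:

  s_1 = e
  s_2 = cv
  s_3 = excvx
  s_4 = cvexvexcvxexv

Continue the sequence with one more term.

excvxcvexvcvxcvexvexcvxexvcvexvcvx

φ(cvexvexcvxexv) expands symbol-by-symbol to ex cvx cv exv cvx cv exv ex cvx exv cv exv cvx; joining the 13 pieces gives the next term.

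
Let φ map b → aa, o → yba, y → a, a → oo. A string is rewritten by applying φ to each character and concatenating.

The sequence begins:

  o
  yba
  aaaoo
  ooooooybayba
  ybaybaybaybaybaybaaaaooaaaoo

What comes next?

aaaooaaaooaaaooaaaooaaaooaaaooooooooybaybaooooooybayba

φ(ybaybaybaybaybaybaaaaooaaaoo) expands symbol-by-symbol to a aa oo a aa oo a aa oo a aa oo a aa oo a aa oo oo oo oo yba yba oo oo oo yba yba; joining the 28 pieces gives the next term.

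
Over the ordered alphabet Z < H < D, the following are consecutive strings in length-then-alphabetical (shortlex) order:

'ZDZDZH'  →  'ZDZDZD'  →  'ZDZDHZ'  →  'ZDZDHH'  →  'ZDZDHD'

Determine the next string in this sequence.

Treat ZDZDHD as a base-3 numeral over the given alphabet and add one, carrying through any trailing D's.

ZDZDDZ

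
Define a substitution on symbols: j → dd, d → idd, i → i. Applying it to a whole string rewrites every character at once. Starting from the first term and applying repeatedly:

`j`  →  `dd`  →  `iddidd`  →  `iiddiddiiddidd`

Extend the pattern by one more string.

φ(iiddiddiiddidd) expands symbol-by-symbol to i i idd idd i idd idd i i idd idd i idd idd; joining the 14 pieces gives the next term.

iiiddiddiiddiddiiiddiddiiddidd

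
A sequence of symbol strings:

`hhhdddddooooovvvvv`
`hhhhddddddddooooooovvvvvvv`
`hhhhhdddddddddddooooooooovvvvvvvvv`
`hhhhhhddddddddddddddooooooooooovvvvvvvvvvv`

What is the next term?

hhhhhhhdddddddddddddddddooooooooooooovvvvvvvvvvvvv

The n-th term is n+1 h's then 3n-1 d's then 2n+1 o's then 2n+1 v's, where the shown terms are n = 2, 3, 4, 5.
At n = 6 the blocks have lengths 7, 17, 13, 13.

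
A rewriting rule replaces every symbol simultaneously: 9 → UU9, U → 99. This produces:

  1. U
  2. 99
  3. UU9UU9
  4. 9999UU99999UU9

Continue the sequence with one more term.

φ(9999UU99999UU9) expands symbol-by-symbol to UU9 UU9 UU9 UU9 99 99 UU9 UU9 UU9 UU9 UU9 99 99 UU9; joining the 14 pieces gives the next term.

UU9UU9UU9UU99999UU9UU9UU9UU9UU99999UU9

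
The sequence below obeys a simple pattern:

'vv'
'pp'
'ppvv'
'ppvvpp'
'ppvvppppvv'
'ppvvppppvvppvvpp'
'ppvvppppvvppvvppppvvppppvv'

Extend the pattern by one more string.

This is a Fibonacci-style word recurrence s(k) = s(k−1)·s(k−2): e.g. pp·vv = ppvv.
So term 8 is ppvvppppvvppvvppppvvppppvv·ppvvppppvvppvvpp.

ppvvppppvvppvvppppvvppppvvppvvppppvvppvvpp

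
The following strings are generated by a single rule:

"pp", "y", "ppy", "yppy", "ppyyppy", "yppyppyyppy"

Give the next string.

This is a Fibonacci-style word recurrence s(k) = s(k−2)·s(k−1): e.g. pp·y = ppy.
The next term joins ppyyppy and yppyppyyppy.

ppyyppyyppyppyyppy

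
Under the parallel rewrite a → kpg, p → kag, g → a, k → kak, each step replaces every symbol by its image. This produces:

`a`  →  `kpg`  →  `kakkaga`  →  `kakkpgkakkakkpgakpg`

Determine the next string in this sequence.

kakkpgkakkakkagakakkpgkakkakkpgkakkakkagakpgkakkaga

Replace each of the 19 characters of kakkpgkakkakkpgakpg in place — kak kpg kak kak kag a kak kpg kak kak kpg kak kak kag a kpg kak kag a — and concatenate.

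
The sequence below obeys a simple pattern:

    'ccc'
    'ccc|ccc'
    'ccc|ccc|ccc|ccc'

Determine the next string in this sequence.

s(k+1) = s(k)·|·s(k) — each term doubles the last with '|' between the halves.
Doubling ccc|ccc|ccc|ccc with '|' between the halves:

ccc|ccc|ccc|ccc|ccc|ccc|ccc|ccc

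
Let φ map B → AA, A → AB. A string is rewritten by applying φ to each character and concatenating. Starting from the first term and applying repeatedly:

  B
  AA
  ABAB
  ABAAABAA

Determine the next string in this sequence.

Apply φ to ABAAABAA symbol by symbol: A→AB, B→AA, A→AB, A→AB, A→AB, B→AA, A→AB, A→AB; joined: AB AA AB AB AB AA AB AB.

ABAAABABABAAABAB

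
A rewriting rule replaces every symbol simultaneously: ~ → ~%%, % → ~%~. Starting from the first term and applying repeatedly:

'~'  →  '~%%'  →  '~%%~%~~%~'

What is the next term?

~%%~%~~%~~%%~%~~%%~%%~%~~%%

Apply φ to ~%%~%~~%~ symbol by symbol: ~→~%%, %→~%~, %→~%~, ~→~%%, %→~%~, ~→~%%, ~→~%%, %→~%~, ~→~%%; joined: ~%% ~%~ ~%~ ~%% ~%~ ~%% ~%% ~%~ ~%%.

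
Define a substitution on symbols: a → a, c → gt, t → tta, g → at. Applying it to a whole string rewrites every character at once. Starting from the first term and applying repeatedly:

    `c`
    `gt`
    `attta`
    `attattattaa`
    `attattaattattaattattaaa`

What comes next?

attattaattattaaattattaattattaaattattaattattaaaa

φ(attattaattattaattattaaa) expands symbol-by-symbol to a tta tta a tta tta a a tta tta a tta tta a a tta tta a tta tta a a a; joining the 23 pieces gives the next term.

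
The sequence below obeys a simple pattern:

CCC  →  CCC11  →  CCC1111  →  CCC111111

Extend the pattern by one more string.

CCC11111111

Every step adds 11 to the end: s(k+1) = s(k)·11.
So the next term is CCC111111·11.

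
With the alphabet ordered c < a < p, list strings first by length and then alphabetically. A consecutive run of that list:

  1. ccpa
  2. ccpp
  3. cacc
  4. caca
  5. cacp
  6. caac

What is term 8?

caap

Continuing the enumeration 2 steps past caac: caac → caaa → (answer).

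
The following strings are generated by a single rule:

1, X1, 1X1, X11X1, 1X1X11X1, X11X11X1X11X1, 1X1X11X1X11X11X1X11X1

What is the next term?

X11X11X1X11X11X1X11X1X11X11X1X11X1

From term 3 onward, concatenate the second-to-last term with the last: 1·X1 = 1X1, X1·1X1 = X11X1, …
The next term joins X11X11X1X11X1 and 1X1X11X1X11X11X1X11X1.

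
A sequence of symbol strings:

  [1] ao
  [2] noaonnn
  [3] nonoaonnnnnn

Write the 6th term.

s(k+1) = no·s(k)·nnn, so each term gains no as a prefix and nnn as a suffix.
From nonoaonnnnnn, 3 further steps: nonoaonnnnnn → nononoaonnnnnnnnn → nonononoaonnnnnnnnnnnn → (answer).

nononononoaonnnnnnnnnnnnnnn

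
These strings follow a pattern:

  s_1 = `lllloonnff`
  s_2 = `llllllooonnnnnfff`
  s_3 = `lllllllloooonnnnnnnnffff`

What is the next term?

llllllllllooooonnnnnnnnnnnfffff

Term n consists of 2n+2 l's, followed by n+1 o's, followed by 3n-1 n's, followed by n+1 f's (n = 1, 2, …).
Setting n = 4 gives 10, 5, 11, 5 characters in each block.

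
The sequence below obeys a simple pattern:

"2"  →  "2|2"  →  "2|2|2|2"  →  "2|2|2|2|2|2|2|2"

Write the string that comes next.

2|2|2|2|2|2|2|2|2|2|2|2|2|2|2|2

Every step duplicates the string with '|' between the halves.
So the next term is two copies of 2|2|2|2|2|2|2|2 with '|' between the halves.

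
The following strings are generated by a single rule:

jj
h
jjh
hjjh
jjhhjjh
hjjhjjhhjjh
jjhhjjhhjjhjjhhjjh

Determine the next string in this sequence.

From term 3 onward, concatenate the second-to-last term with the last: jj·h = jjh, h·jjh = hjjh, …
Continuing: hjjhjjhhjjh · jjhhjjhhjjhjjhhjjh gives term 8.

hjjhjjhhjjhjjhhjjhhjjhjjhhjjh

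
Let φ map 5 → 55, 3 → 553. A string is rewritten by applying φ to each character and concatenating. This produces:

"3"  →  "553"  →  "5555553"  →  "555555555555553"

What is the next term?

5555555555555555555555555555553

φ(555555555555553) expands symbol-by-symbol to 55 55 55 55 55 55 55 55 55 55 55 55 55 55 553; joining the 15 pieces gives the next term.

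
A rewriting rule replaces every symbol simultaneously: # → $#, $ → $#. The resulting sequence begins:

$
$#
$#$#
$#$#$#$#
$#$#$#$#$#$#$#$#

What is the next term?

$#$#$#$#$#$#$#$#$#$#$#$#$#$#$#$#

φ($#$#$#$#$#$#$#$#) expands symbol-by-symbol to $# $# $# $# $# $# $# $# $# $# $# $# $# $# $# $#; joining the 16 pieces gives the next term.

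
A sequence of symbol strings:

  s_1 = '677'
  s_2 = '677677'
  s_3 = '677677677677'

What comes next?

s(k+1) = s(k)·s(k) — each term doubles the last.
Doubling 677677677677:

677677677677677677677677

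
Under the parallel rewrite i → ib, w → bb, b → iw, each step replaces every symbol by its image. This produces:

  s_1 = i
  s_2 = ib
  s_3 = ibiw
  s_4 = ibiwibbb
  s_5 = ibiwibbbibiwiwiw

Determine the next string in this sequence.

Rewriting the 16 symbols of ibiwibbbibiwiwiw one by one yields ib iw ib bb ib iw iw iw ib iw ib bb ib bb ib bb; concatenated:

ibiwibbbibiwiwiwibiwibbbibbbibbb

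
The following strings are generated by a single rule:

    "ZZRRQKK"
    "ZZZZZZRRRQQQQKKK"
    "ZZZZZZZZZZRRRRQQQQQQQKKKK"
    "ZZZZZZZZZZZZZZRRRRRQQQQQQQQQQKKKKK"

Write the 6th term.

Each string has the form Z^{4n-2} R^{n+1} Q^{3n-2} K^{n+1} (n = 1, 2, …).
For term 6, n = 6, so the run lengths are 22, 7, 16, 7.

ZZZZZZZZZZZZZZZZZZZZZZRRRRRRRQQQQQQQQQQQQQQQQKKKKKKK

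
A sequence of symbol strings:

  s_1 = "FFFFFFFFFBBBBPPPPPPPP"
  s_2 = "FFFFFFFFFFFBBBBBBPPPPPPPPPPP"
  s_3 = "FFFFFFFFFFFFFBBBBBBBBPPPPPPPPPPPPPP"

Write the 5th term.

FFFFFFFFFFFFFFFFFBBBBBBBBBBBBPPPPPPPPPPPPPPPPPPPP

The n-th term is 2n+3 F's then 2n-2 B's then 3n-1 P's, where the shown terms are n = 3, 4, 5.
At n = 7 the blocks have lengths 17, 12, 20.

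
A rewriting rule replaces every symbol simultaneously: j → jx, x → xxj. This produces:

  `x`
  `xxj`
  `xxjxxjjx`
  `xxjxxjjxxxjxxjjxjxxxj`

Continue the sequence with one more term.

xxjxxjjxxxjxxjjxjxxxjxxjxxjjxxxjxxjjxjxxxjjxxxjxxjxxjjx

Applying the rule to each of the 21 symbols of xxjxxjjxxxjxxjjxjxxxj gives the pieces xxj xxj jx xxj xxj jx jx xxj xxj xxj jx xxj xxj jx jx xxj jx xxj xxj xxj jx, which concatenate to the answer.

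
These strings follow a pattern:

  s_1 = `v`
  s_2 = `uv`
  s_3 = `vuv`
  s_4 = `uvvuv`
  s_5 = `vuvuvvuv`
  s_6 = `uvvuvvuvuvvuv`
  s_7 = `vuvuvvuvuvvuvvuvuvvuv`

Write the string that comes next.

From term 3 onward, concatenate the second-to-last term with the last: v·uv = vuv, uv·vuv = uvvuv, …
The next term joins uvvuvvuvuvvuv and vuvuvvuvuvvuvvuvuvvuv.

uvvuvvuvuvvuvvuvuvvuvuvvuvvuvuvvuv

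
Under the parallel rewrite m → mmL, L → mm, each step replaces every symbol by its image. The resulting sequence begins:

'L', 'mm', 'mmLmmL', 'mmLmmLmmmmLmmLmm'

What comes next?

Rewriting the 16 symbols of mmLmmLmmmmLmmLmm one by one yields mmL mmL mm mmL mmL mm mmL mmL mmL mmL mm mmL mmL mm mmL mmL; concatenated:

mmLmmLmmmmLmmLmmmmLmmLmmLmmLmmmmLmmLmmmmLmmL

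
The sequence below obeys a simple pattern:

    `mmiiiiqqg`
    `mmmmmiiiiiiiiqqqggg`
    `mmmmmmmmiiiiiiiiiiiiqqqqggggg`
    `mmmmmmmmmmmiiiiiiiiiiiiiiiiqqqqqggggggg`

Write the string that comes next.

The n-th term is 3n-1 m's then 4n i's then n+1 q's then 2n-1 g's (n = 1, 2, …).
At n = 5 the blocks have lengths 14, 20, 6, 9.

mmmmmmmmmmmmmmiiiiiiiiiiiiiiiiiiiiqqqqqqggggggggg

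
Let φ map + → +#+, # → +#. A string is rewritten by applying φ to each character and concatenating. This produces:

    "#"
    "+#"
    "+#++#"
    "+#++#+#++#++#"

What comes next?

Rewriting the 13 symbols of +#++#+#++#++# one by one yields +#+ +# +#+ +#+ +# +#+ +# +#+ +#+ +# +#+ +#+ +#; concatenated:

+#++#+#++#++#+#++#+#++#++#+#++#++#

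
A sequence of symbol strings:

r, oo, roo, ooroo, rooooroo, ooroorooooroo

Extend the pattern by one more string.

roooorooooroorooooroo

This is a Fibonacci-style word recurrence s(k) = s(k−2)·s(k−1): e.g. r·oo = roo.
So term 7 is rooooroo·ooroorooooroo.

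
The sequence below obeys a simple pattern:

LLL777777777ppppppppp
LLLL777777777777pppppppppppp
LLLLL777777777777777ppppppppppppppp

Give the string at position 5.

LLLLLLL777777777777777777777ppppppppppppppppppppp

Each string has the form L^{n} 7^{3n} p^{3n}, where the shown terms are n = 3, 4, 5.
At n = 7 the blocks have lengths 7, 21, 21.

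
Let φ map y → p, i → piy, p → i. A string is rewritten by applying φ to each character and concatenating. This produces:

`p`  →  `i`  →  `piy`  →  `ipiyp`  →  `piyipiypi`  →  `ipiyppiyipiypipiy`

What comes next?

Rewriting the 17 symbols of ipiyppiyipiypipiy one by one yields piy i piy p i i piy p piy i piy p i piy i piy p; concatenated:

piyipiypiipiyppiyipiypipiyipiyp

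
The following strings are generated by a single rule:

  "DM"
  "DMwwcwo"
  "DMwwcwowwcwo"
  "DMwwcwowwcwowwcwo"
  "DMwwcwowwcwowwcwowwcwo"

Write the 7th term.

Each term is the previous one with wwcwo appended.
From DMwwcwowwcwowwcwowwcwo, 2 further steps: DMwwcwowwcwowwcwowwcwo → DMwwcwowwcwowwcwowwcwowwcwo → (answer).

DMwwcwowwcwowwcwowwcwowwcwowwcwo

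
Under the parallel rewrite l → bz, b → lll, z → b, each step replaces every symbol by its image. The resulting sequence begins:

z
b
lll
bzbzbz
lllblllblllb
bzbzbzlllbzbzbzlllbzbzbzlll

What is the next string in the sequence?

Rewriting the 27 symbols of bzbzbzlllbzbzbzlllbzbzbzlll one by one yields lll b lll b lll b bz bz bz lll b lll b lll b bz bz bz lll b lll b lll b bz bz bz; concatenated:

lllblllblllbbzbzbzlllblllblllbbzbzbzlllblllblllbbzbzbz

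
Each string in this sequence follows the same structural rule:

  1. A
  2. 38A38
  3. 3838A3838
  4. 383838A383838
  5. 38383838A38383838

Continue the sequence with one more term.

Every step adds 38 to the front and 38 to the end of the previous string.
Applying this once more to 38383838A38383838:

3838383838A3838383838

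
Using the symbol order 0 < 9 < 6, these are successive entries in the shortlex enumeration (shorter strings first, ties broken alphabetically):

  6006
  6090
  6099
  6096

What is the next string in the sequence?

Treat 6096 as a base-3 numeral over the given alphabet and add one, carrying through any trailing 6's.

6060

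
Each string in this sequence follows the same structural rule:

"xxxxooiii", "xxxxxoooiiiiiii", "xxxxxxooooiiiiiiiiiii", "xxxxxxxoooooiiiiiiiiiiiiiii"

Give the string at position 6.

xxxxxxxxxoooooooiiiiiiiiiiiiiiiiiiiiiii

Reading off run lengths: x runs 4, 5, 6, 7; o runs 2, 3, 4, 5; i runs 3, 7, 11, 15 — each is linear in n (n = 1, 2, …).
At n = 6 the blocks have lengths 9, 7, 23.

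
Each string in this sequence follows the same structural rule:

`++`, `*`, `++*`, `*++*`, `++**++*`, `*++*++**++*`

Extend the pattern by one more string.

Each term (from the third on) is the two preceding terms concatenated in order: term 3 = ++·* = ++*.
So term 7 is ++**++*·*++*++**++*.

++**++**++*++**++*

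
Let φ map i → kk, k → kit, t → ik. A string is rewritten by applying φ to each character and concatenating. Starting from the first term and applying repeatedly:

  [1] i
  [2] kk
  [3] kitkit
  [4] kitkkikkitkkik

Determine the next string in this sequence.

φ(kitkkikkitkkik) expands symbol-by-symbol to kit kk ik kit kit kk kit kit kk ik kit kit kk kit; joining the 14 pieces gives the next term.

kitkkikkitkitkkkitkitkkikkitkitkkkit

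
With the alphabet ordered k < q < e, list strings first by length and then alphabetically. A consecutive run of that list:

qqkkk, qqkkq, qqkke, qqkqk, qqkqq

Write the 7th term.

qqkek

Stepping forward 2 times from qqkqq: qqkqq → qqkqe, then the target.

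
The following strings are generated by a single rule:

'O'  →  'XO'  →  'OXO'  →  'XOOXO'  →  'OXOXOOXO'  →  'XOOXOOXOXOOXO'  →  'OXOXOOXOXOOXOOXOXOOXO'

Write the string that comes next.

From term 3 onward, concatenate the second-to-last term with the last: O·XO = OXO, XO·OXO = XOOXO, …
Continuing: XOOXOOXOXOOXO · OXOXOOXOXOOXOOXOXOOXO gives term 8.

XOOXOOXOXOOXOOXOXOOXOXOOXOOXOXOOXO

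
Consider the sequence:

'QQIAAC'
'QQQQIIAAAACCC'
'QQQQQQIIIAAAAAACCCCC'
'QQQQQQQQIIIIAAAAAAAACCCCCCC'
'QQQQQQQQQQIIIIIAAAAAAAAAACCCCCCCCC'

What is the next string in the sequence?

The n-th term is 2n Q's then n I's then 2n A's then 2n-1 C's (n = 1, 2, …).
For the next term, n = 6, so the run lengths are 12, 6, 12, 11.

QQQQQQQQQQQQIIIIIIAAAAAAAAAAAACCCCCCCCCCC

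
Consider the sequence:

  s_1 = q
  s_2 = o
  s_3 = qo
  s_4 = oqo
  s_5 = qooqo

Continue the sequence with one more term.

This is a Fibonacci-style word recurrence s(k) = s(k−2)·s(k−1): e.g. q·o = qo.
The next term joins oqo and qooqo.

oqoqooqo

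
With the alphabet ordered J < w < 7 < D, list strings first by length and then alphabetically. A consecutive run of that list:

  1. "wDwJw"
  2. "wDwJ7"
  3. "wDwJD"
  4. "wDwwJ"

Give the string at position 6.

Continuing the enumeration 2 steps past wDwwJ: wDwwJ → wDwww → (answer).

wDww7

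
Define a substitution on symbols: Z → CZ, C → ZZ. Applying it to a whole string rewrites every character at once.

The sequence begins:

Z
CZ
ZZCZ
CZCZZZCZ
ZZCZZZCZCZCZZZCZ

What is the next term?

Applying the rule to each of the 16 symbols of ZZCZZZCZCZCZZZCZ gives the pieces CZ CZ ZZ CZ CZ CZ ZZ CZ ZZ CZ ZZ CZ CZ CZ ZZ CZ, which concatenate to the answer.

CZCZZZCZCZCZZZCZZZCZZZCZCZCZZZCZ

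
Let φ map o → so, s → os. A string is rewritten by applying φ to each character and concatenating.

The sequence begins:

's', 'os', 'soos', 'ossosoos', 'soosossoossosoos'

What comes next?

ossosoossoosossosoosossoossosoos

Applying the rule to each of the 16 symbols of soosossoossosoos gives the pieces os so so os so os os so so os os so os so so os, which concatenate to the answer.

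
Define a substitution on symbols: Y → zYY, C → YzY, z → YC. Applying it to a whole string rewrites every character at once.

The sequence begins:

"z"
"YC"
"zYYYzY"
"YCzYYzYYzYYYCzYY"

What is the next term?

φ(YCzYYzYYzYYYCzYY) expands symbol-by-symbol to zYY YzY YC zYY zYY YC zYY zYY YC zYY zYY zYY YzY YC zYY zYY; joining the 16 pieces gives the next term.

zYYYzYYCzYYzYYYCzYYzYYYCzYYzYYzYYYzYYCzYYzYY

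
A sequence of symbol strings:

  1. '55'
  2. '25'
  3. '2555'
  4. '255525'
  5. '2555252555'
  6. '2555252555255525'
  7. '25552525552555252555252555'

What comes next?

255525255525552525552525552555252555255525

Each term (from the third on) is the previous term followed by the one before it: term 3 = 25·55 = 2555.
The next term joins 25552525552555252555252555 and 2555252555255525.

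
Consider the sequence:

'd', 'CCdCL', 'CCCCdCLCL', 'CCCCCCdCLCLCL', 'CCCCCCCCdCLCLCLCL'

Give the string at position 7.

CCCCCCCCCCCCdCLCLCLCLCLCL

Each term wraps the previous one in CC on the left and CL on the right.
From CCCCCCCCdCLCLCLCL, 2 further steps: CCCCCCCCdCLCLCLCL → CCCCCCCCCCdCLCLCLCLCL → (answer).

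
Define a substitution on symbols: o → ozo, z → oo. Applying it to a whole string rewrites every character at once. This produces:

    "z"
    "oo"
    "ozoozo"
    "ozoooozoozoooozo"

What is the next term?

Rewriting the 16 symbols of ozoooozoozoooozo one by one yields ozo oo ozo ozo ozo ozo oo ozo ozo oo ozo ozo ozo ozo oo ozo; concatenated:

ozoooozoozoozoozoooozoozoooozoozoozoozoooozo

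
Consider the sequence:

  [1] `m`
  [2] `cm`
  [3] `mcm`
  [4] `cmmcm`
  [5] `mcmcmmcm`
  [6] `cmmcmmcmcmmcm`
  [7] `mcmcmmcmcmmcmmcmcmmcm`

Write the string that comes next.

cmmcmmcmcmmcmmcmcmmcmcmmcmmcmcmmcm

Each term (from the third on) is the two preceding terms concatenated in order: term 3 = m·cm = mcm.
So term 8 is cmmcmmcmcmmcm·mcmcmmcmcmmcmmcmcmmcm.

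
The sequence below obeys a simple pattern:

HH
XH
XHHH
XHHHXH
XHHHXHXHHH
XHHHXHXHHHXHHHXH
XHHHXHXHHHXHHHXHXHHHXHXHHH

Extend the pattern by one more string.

From term 3 onward, concatenate the last term with the second-to-last: XH·HH = XHHH, XHHH·XH = XHHHXH, …
The next term joins XHHHXHXHHHXHHHXHXHHHXHXHHH and XHHHXHXHHHXHHHXH.

XHHHXHXHHHXHHHXHXHHHXHXHHHXHHHXHXHHHXHHHXH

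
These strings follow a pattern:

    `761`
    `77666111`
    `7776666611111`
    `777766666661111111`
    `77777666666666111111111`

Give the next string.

Each string has the form 7^{n} 6^{2n-1} 1^{2n-1} (n = 1, 2, …).
Setting n = 6 gives 6, 11, 11 characters in each block.

7777776666666666611111111111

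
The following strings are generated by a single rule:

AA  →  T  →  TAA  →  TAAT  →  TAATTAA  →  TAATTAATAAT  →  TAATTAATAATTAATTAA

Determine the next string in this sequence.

TAATTAATAATTAATTAATAATTAATAAT

From term 3 onward, concatenate the last term with the second-to-last: T·AA = TAA, TAA·T = TAAT, …
The next term joins TAATTAATAATTAATTAA and TAATTAATAAT.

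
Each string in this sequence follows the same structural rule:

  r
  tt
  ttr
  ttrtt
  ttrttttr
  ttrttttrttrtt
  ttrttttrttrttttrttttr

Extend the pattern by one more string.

ttrttttrttrttttrttttrttrttttrttrtt

Each term (from the third on) is the previous term followed by the one before it: term 3 = tt·r = ttr.
Continuing: ttrttttrttrttttrttttr · ttrttttrttrtt gives term 8.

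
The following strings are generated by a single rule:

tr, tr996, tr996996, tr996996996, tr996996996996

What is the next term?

tr996996996996996

The strings grow by a fixed suffix 996 each time.
So the next term is tr996996996996·996.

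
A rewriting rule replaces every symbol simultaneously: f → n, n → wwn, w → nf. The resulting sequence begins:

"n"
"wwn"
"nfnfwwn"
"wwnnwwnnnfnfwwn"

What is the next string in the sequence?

Replace each of the 15 characters of wwnnwwnnnfnfwwn in place — nf nf wwn wwn nf nf wwn wwn wwn n wwn n nf nf wwn — and concatenate.

nfnfwwnwwnnfnfwwnwwnwwnnwwnnnfnfwwn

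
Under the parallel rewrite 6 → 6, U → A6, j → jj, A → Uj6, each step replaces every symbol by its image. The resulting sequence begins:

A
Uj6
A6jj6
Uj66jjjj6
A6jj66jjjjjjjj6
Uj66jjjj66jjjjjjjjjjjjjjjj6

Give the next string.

A6jj66jjjjjjjj66jjjjjjjjjjjjjjjjjjjjjjjjjjjjjjjj6

Replace each of the 27 characters of Uj66jjjj66jjjjjjjjjjjjjjjj6 in place — A6 jj 6 6 jj jj jj jj 6 6 jj jj jj jj jj jj jj jj jj jj jj jj jj jj jj jj 6 — and concatenate.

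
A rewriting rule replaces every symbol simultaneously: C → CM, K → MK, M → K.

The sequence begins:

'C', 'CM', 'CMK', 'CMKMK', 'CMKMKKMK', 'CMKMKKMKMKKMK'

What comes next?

φ(CMKMKKMKMKKMK) expands symbol-by-symbol to CM K MK K MK MK K MK K MK MK K MK; joining the 13 pieces gives the next term.

CMKMKKMKMKKMKKMKMKKMK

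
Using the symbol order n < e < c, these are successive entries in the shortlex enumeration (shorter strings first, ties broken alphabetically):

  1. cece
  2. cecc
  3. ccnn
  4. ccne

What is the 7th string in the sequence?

Advancing 3 positions from ccne through ccne → ccnc → ccen reaches term 7.

ccee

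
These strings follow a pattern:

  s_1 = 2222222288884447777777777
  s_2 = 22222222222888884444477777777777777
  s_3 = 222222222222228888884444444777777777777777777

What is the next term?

2222222222222222288888884444444447777777777777777777777

Reading off run lengths: 2 runs 8, 11, 14; 8 runs 4, 5, 6; 4 runs 3, 5, 7; 7 runs 10, 14, 18 — each is linear in n, where the shown terms are n = 2, 3, 4.
At n = 5 the blocks have lengths 17, 7, 9, 22.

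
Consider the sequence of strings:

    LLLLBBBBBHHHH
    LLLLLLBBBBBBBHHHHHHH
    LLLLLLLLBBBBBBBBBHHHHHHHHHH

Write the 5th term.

LLLLLLLLLLLLBBBBBBBBBBBBBHHHHHHHHHHHHHHHH

Each string has the form L^{2n} B^{2n+1} H^{3n-2}, where the shown terms are n = 2, 3, 4.
For term 5, n = 6, so the run lengths are 12, 13, 16.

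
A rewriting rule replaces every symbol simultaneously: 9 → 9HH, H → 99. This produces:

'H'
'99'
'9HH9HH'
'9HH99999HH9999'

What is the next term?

Rewriting the 14 symbols of 9HH99999HH9999 one by one yields 9HH 99 99 9HH 9HH 9HH 9HH 9HH 99 99 9HH 9HH 9HH 9HH; concatenated:

9HH99999HH9HH9HH9HH9HH99999HH9HH9HH9HH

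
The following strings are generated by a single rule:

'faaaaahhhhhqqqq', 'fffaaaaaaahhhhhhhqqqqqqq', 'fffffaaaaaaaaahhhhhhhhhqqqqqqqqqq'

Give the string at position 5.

Each string has the form f^{2n-1} a^{2n+3} h^{2n+3} q^{3n+1} (n = 1, 2, …).
At n = 5 the blocks have lengths 9, 13, 13, 16.

fffffffffaaaaaaaaaaaaahhhhhhhhhhhhhqqqqqqqqqqqqqqqq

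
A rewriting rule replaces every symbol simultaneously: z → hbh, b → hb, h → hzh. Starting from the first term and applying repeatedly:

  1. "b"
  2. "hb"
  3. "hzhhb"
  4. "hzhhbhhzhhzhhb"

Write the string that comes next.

Replace each of the 14 characters of hzhhbhhzhhzhhb in place — hzh hbh hzh hzh hb hzh hzh hbh hzh hzh hbh hzh hzh hb — and concatenate.

hzhhbhhzhhzhhbhzhhzhhbhhzhhzhhbhhzhhzhhb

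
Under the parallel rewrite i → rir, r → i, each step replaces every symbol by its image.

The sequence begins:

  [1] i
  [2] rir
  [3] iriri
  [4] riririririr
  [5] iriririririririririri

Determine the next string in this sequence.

riririririririririririririririririririririr

Replace each of the 21 characters of iriririririririririri in place — rir i rir i rir i rir i rir i rir i rir i rir i rir i rir i rir — and concatenate.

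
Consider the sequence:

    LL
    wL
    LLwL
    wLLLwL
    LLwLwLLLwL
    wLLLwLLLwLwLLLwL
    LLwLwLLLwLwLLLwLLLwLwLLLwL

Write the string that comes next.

From term 3 onward, concatenate the second-to-last term with the last: LL·wL = LLwL, wL·LLwL = wLLLwL, …
So term 8 is wLLLwLLLwLwLLLwL·LLwLwLLLwLwLLLwLLLwLwLLLwL.

wLLLwLLLwLwLLLwLLLwLwLLLwLwLLLwLLLwLwLLLwL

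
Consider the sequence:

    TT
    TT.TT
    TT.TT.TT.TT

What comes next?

Each string is two copies of the previous one joined by '.'.
Doubling TT.TT.TT.TT with '.' between the halves:

TT.TT.TT.TT.TT.TT.TT.TT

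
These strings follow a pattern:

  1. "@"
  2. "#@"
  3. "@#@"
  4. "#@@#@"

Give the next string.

@#@#@@#@

From term 3 onward, concatenate the second-to-last term with the last: @·#@ = @#@, #@·@#@ = #@@#@, …
Continuing: @#@ · #@@#@ gives term 5.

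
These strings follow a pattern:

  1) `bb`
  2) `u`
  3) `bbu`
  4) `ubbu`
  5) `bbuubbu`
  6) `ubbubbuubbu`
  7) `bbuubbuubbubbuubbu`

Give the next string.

From term 3 onward, concatenate the second-to-last term with the last: bb·u = bbu, u·bbu = ubbu, …
Continuing: ubbubbuubbu · bbuubbuubbubbuubbu gives term 8.

ubbubbuubbubbuubbuubbubbuubbu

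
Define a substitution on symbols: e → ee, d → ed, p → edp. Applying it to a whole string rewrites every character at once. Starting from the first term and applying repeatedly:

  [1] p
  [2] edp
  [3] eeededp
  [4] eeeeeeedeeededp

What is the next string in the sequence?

φ(eeeeeeedeeededp) expands symbol-by-symbol to ee ee ee ee ee ee ee ed ee ee ee ed ee ed edp; joining the 15 pieces gives the next term.

eeeeeeeeeeeeeeedeeeeeeedeeededp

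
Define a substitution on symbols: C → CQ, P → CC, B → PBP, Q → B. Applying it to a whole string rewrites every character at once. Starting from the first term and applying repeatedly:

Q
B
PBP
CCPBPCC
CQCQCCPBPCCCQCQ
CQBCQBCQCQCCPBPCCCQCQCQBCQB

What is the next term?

CQBPBPCQBPBPCQBCQBCQCQCCPBPCCCQCQCQBCQBCQBPBPCQBPBP

φ(CQBCQBCQCQCCPBPCCCQCQCQBCQB) expands symbol-by-symbol to CQ B PBP CQ B PBP CQ B CQ B CQ CQ CC PBP CC CQ CQ CQ B CQ B CQ B PBP CQ B PBP; joining the 27 pieces gives the next term.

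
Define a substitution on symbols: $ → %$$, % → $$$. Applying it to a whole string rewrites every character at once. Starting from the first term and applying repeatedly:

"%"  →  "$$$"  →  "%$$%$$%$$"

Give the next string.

$$$%$$%$$$$$%$$%$$$$$%$$%$$

Rewriting each symbol of %$$%$$%$$: %→$$$, $→%$$, $→%$$, %→$$$, $→%$$, $→%$$, %→$$$, $→%$$, $→%$$, which concatenates to $$$ %$$ %$$ $$$ %$$ %$$ $$$ %$$ %$$.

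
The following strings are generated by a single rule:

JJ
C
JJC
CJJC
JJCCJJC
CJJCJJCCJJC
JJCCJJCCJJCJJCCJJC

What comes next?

From term 3 onward, concatenate the second-to-last term with the last: JJ·C = JJC, C·JJC = CJJC, …
The next term joins CJJCJJCCJJC and JJCCJJCCJJCJJCCJJC.

CJJCJJCCJJCJJCCJJCCJJCJJCCJJC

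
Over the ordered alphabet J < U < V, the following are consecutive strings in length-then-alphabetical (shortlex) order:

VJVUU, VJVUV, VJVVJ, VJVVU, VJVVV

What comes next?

Find the rightmost character of VJVVV below V, bump it to the next letter, and reset everything to its right to J.

VUJJJ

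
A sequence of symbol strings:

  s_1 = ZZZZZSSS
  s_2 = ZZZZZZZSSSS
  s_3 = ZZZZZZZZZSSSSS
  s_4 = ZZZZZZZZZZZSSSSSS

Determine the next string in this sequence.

ZZZZZZZZZZZZZSSSSSSS

Reading off run lengths: Z runs 5, 7, 9, 11; S runs 3, 4, 5, 6 — each is linear in n, where the shown terms are n = 2, 3, 4, 5.
At n = 6 the blocks have lengths 13, 7.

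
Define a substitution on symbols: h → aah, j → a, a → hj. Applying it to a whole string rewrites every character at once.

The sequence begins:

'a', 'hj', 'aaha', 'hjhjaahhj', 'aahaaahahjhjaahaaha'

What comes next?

φ(aahaaahahjhjaahaaha) expands symbol-by-symbol to hj hj aah hj hj hj aah hj aah a aah a hj hj aah hj hj aah hj; joining the 19 pieces gives the next term.

hjhjaahhjhjhjaahhjaahaaahahjhjaahhjhjaahhj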